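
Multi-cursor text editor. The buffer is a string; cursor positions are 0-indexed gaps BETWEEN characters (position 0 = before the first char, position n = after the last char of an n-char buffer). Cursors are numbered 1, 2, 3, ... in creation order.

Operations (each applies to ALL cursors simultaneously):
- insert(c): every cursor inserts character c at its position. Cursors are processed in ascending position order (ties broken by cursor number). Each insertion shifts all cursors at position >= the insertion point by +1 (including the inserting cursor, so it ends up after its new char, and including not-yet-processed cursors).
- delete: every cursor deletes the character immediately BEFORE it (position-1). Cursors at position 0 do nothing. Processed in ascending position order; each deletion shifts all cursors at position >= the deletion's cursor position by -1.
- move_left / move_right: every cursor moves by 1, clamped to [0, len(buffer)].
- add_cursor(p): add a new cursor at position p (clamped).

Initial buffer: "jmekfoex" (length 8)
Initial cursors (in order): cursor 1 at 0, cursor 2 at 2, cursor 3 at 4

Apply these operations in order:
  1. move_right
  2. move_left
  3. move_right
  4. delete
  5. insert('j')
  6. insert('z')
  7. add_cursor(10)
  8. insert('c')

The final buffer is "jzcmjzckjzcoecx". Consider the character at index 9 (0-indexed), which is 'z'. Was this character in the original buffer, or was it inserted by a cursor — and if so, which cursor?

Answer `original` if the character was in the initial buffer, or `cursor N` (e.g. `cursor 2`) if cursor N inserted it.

Answer: cursor 3

Derivation:
After op 1 (move_right): buffer="jmekfoex" (len 8), cursors c1@1 c2@3 c3@5, authorship ........
After op 2 (move_left): buffer="jmekfoex" (len 8), cursors c1@0 c2@2 c3@4, authorship ........
After op 3 (move_right): buffer="jmekfoex" (len 8), cursors c1@1 c2@3 c3@5, authorship ........
After op 4 (delete): buffer="mkoex" (len 5), cursors c1@0 c2@1 c3@2, authorship .....
After op 5 (insert('j')): buffer="jmjkjoex" (len 8), cursors c1@1 c2@3 c3@5, authorship 1.2.3...
After op 6 (insert('z')): buffer="jzmjzkjzoex" (len 11), cursors c1@2 c2@5 c3@8, authorship 11.22.33...
After op 7 (add_cursor(10)): buffer="jzmjzkjzoex" (len 11), cursors c1@2 c2@5 c3@8 c4@10, authorship 11.22.33...
After op 8 (insert('c')): buffer="jzcmjzckjzcoecx" (len 15), cursors c1@3 c2@7 c3@11 c4@14, authorship 111.222.333..4.
Authorship (.=original, N=cursor N): 1 1 1 . 2 2 2 . 3 3 3 . . 4 .
Index 9: author = 3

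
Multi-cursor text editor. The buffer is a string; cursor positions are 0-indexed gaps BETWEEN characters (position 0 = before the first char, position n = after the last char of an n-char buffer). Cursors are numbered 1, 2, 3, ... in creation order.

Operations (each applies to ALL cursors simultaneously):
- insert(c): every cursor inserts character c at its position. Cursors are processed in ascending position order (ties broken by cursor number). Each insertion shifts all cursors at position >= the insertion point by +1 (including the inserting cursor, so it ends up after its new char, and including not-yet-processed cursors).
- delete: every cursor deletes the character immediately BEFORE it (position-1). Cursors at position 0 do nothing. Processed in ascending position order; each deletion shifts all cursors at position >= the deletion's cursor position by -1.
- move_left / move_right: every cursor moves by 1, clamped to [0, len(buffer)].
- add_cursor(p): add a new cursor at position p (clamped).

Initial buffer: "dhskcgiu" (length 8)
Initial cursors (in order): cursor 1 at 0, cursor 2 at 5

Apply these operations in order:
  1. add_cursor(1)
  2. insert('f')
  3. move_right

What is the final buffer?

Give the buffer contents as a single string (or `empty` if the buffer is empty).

Answer: fdfhskcfgiu

Derivation:
After op 1 (add_cursor(1)): buffer="dhskcgiu" (len 8), cursors c1@0 c3@1 c2@5, authorship ........
After op 2 (insert('f')): buffer="fdfhskcfgiu" (len 11), cursors c1@1 c3@3 c2@8, authorship 1.3....2...
After op 3 (move_right): buffer="fdfhskcfgiu" (len 11), cursors c1@2 c3@4 c2@9, authorship 1.3....2...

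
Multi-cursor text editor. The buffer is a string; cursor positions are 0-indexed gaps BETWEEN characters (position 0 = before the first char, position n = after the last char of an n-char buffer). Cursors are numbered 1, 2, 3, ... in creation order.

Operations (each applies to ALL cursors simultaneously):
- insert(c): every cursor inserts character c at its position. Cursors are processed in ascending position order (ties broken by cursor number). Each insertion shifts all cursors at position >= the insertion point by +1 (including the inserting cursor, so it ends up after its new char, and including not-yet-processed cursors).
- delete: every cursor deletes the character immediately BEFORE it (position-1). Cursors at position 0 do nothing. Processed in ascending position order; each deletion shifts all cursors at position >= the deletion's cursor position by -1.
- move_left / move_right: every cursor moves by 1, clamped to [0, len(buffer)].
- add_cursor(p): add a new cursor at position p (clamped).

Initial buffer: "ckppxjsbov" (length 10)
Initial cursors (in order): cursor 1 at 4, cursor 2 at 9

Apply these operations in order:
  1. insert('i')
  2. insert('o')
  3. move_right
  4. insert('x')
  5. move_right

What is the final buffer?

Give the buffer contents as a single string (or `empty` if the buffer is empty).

Answer: ckppioxxjsboiovx

Derivation:
After op 1 (insert('i')): buffer="ckppixjsboiv" (len 12), cursors c1@5 c2@11, authorship ....1.....2.
After op 2 (insert('o')): buffer="ckppioxjsboiov" (len 14), cursors c1@6 c2@13, authorship ....11.....22.
After op 3 (move_right): buffer="ckppioxjsboiov" (len 14), cursors c1@7 c2@14, authorship ....11.....22.
After op 4 (insert('x')): buffer="ckppioxxjsboiovx" (len 16), cursors c1@8 c2@16, authorship ....11.1....22.2
After op 5 (move_right): buffer="ckppioxxjsboiovx" (len 16), cursors c1@9 c2@16, authorship ....11.1....22.2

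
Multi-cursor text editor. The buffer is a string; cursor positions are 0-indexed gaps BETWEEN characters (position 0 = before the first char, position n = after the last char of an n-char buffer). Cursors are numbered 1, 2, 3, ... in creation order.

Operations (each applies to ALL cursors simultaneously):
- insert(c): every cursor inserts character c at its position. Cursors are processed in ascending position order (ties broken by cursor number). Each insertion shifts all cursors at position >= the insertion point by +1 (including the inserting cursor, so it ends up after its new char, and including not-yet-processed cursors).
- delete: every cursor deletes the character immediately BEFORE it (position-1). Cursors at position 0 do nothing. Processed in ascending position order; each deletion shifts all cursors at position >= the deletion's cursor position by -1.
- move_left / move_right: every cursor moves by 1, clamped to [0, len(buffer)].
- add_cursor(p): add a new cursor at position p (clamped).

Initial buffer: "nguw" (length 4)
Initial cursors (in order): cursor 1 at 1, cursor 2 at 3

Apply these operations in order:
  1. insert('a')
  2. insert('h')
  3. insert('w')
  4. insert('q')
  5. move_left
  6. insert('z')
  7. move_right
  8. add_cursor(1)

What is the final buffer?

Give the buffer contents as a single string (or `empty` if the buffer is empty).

After op 1 (insert('a')): buffer="naguaw" (len 6), cursors c1@2 c2@5, authorship .1..2.
After op 2 (insert('h')): buffer="nahguahw" (len 8), cursors c1@3 c2@7, authorship .11..22.
After op 3 (insert('w')): buffer="nahwguahww" (len 10), cursors c1@4 c2@9, authorship .111..222.
After op 4 (insert('q')): buffer="nahwqguahwqw" (len 12), cursors c1@5 c2@11, authorship .1111..2222.
After op 5 (move_left): buffer="nahwqguahwqw" (len 12), cursors c1@4 c2@10, authorship .1111..2222.
After op 6 (insert('z')): buffer="nahwzqguahwzqw" (len 14), cursors c1@5 c2@12, authorship .11111..22222.
After op 7 (move_right): buffer="nahwzqguahwzqw" (len 14), cursors c1@6 c2@13, authorship .11111..22222.
After op 8 (add_cursor(1)): buffer="nahwzqguahwzqw" (len 14), cursors c3@1 c1@6 c2@13, authorship .11111..22222.

Answer: nahwzqguahwzqw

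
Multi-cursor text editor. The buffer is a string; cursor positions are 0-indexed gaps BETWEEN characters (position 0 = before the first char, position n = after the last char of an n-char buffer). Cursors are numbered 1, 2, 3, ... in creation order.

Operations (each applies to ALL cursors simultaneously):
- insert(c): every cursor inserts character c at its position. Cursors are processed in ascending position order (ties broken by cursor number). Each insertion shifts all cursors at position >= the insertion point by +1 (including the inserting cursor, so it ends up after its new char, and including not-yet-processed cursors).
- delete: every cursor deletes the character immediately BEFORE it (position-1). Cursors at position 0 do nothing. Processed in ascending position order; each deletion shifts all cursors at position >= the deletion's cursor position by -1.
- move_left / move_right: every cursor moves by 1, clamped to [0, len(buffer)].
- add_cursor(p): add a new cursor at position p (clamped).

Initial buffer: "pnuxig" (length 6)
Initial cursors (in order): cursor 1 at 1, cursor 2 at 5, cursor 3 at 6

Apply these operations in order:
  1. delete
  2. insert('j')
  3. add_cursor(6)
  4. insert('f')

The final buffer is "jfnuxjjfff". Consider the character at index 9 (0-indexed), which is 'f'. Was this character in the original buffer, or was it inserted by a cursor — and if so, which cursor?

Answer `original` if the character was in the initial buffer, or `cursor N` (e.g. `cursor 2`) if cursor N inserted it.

After op 1 (delete): buffer="nux" (len 3), cursors c1@0 c2@3 c3@3, authorship ...
After op 2 (insert('j')): buffer="jnuxjj" (len 6), cursors c1@1 c2@6 c3@6, authorship 1...23
After op 3 (add_cursor(6)): buffer="jnuxjj" (len 6), cursors c1@1 c2@6 c3@6 c4@6, authorship 1...23
After op 4 (insert('f')): buffer="jfnuxjjfff" (len 10), cursors c1@2 c2@10 c3@10 c4@10, authorship 11...23234
Authorship (.=original, N=cursor N): 1 1 . . . 2 3 2 3 4
Index 9: author = 4

Answer: cursor 4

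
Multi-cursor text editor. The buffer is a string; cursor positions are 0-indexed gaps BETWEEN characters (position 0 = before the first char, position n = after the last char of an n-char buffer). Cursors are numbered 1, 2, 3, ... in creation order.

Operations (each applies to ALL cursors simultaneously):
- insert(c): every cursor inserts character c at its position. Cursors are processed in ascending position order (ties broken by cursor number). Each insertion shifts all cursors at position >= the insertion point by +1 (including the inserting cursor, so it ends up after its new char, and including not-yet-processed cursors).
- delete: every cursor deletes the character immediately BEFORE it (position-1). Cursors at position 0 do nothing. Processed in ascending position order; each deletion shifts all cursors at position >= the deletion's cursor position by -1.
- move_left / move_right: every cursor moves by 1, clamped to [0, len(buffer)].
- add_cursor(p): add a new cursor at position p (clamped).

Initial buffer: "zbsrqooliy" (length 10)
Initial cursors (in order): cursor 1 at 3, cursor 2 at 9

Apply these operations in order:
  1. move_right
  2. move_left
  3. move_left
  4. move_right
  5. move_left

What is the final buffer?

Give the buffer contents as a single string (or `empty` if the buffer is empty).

After op 1 (move_right): buffer="zbsrqooliy" (len 10), cursors c1@4 c2@10, authorship ..........
After op 2 (move_left): buffer="zbsrqooliy" (len 10), cursors c1@3 c2@9, authorship ..........
After op 3 (move_left): buffer="zbsrqooliy" (len 10), cursors c1@2 c2@8, authorship ..........
After op 4 (move_right): buffer="zbsrqooliy" (len 10), cursors c1@3 c2@9, authorship ..........
After op 5 (move_left): buffer="zbsrqooliy" (len 10), cursors c1@2 c2@8, authorship ..........

Answer: zbsrqooliy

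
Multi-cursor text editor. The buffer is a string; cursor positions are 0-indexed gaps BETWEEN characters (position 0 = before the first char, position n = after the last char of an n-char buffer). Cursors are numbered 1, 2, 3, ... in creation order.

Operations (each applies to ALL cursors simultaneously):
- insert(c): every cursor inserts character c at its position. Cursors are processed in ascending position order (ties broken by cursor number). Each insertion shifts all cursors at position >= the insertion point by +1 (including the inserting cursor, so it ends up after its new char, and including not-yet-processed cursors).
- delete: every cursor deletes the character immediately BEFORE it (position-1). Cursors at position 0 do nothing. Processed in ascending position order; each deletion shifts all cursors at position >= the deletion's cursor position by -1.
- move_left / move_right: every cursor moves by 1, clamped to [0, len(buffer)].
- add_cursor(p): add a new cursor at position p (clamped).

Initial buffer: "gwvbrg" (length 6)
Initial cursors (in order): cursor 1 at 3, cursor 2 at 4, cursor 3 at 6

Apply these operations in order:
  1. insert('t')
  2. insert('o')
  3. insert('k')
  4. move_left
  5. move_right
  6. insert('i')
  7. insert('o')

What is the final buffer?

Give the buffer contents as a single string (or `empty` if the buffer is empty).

After op 1 (insert('t')): buffer="gwvtbtrgt" (len 9), cursors c1@4 c2@6 c3@9, authorship ...1.2..3
After op 2 (insert('o')): buffer="gwvtobtorgto" (len 12), cursors c1@5 c2@8 c3@12, authorship ...11.22..33
After op 3 (insert('k')): buffer="gwvtokbtokrgtok" (len 15), cursors c1@6 c2@10 c3@15, authorship ...111.222..333
After op 4 (move_left): buffer="gwvtokbtokrgtok" (len 15), cursors c1@5 c2@9 c3@14, authorship ...111.222..333
After op 5 (move_right): buffer="gwvtokbtokrgtok" (len 15), cursors c1@6 c2@10 c3@15, authorship ...111.222..333
After op 6 (insert('i')): buffer="gwvtokibtokirgtoki" (len 18), cursors c1@7 c2@12 c3@18, authorship ...1111.2222..3333
After op 7 (insert('o')): buffer="gwvtokiobtokiorgtokio" (len 21), cursors c1@8 c2@14 c3@21, authorship ...11111.22222..33333

Answer: gwvtokiobtokiorgtokio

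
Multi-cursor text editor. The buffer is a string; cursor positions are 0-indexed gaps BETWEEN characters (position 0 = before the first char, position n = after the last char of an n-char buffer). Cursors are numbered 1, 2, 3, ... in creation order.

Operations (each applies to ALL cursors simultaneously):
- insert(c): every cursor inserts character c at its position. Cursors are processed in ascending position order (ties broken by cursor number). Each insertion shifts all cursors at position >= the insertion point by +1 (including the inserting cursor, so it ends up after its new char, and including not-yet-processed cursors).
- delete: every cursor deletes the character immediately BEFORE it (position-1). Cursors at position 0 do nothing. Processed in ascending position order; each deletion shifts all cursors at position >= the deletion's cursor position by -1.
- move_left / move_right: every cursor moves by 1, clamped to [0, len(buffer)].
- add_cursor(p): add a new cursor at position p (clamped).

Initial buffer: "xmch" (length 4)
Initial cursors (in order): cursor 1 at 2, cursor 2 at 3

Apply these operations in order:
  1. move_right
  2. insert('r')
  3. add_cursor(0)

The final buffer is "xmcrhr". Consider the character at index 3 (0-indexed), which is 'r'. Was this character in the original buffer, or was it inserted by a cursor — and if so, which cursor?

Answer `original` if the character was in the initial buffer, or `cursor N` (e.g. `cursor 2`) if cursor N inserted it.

After op 1 (move_right): buffer="xmch" (len 4), cursors c1@3 c2@4, authorship ....
After op 2 (insert('r')): buffer="xmcrhr" (len 6), cursors c1@4 c2@6, authorship ...1.2
After op 3 (add_cursor(0)): buffer="xmcrhr" (len 6), cursors c3@0 c1@4 c2@6, authorship ...1.2
Authorship (.=original, N=cursor N): . . . 1 . 2
Index 3: author = 1

Answer: cursor 1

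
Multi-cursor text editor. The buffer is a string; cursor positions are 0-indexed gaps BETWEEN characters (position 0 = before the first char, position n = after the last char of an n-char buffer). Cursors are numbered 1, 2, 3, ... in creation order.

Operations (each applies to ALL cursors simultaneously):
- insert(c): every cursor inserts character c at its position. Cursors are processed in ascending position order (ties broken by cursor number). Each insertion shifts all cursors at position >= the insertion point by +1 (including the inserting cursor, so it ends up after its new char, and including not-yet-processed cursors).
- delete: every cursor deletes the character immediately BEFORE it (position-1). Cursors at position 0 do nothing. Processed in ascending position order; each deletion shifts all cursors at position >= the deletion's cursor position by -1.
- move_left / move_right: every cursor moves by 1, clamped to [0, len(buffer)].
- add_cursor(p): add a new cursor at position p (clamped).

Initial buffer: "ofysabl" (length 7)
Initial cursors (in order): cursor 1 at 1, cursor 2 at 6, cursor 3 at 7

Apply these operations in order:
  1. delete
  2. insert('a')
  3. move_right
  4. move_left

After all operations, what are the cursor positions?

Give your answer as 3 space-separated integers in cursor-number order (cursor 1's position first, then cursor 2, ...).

Answer: 1 6 6

Derivation:
After op 1 (delete): buffer="fysa" (len 4), cursors c1@0 c2@4 c3@4, authorship ....
After op 2 (insert('a')): buffer="afysaaa" (len 7), cursors c1@1 c2@7 c3@7, authorship 1....23
After op 3 (move_right): buffer="afysaaa" (len 7), cursors c1@2 c2@7 c3@7, authorship 1....23
After op 4 (move_left): buffer="afysaaa" (len 7), cursors c1@1 c2@6 c3@6, authorship 1....23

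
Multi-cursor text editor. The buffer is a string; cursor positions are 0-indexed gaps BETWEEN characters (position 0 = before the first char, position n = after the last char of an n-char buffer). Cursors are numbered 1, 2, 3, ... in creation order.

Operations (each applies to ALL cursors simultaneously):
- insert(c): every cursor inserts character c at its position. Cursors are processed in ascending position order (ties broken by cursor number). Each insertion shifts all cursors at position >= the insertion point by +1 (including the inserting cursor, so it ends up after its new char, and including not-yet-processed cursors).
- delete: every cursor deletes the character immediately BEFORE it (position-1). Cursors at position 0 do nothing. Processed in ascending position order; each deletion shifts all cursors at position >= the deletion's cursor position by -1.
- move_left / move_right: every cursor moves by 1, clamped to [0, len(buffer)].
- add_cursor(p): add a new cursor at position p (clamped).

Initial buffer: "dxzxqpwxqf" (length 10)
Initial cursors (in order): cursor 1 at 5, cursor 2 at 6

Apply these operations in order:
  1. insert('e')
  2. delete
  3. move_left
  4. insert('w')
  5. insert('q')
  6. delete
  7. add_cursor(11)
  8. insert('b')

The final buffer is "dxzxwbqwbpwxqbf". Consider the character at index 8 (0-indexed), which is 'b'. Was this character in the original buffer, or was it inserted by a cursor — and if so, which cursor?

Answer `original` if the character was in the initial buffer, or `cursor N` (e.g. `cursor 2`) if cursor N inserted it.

Answer: cursor 2

Derivation:
After op 1 (insert('e')): buffer="dxzxqepewxqf" (len 12), cursors c1@6 c2@8, authorship .....1.2....
After op 2 (delete): buffer="dxzxqpwxqf" (len 10), cursors c1@5 c2@6, authorship ..........
After op 3 (move_left): buffer="dxzxqpwxqf" (len 10), cursors c1@4 c2@5, authorship ..........
After op 4 (insert('w')): buffer="dxzxwqwpwxqf" (len 12), cursors c1@5 c2@7, authorship ....1.2.....
After op 5 (insert('q')): buffer="dxzxwqqwqpwxqf" (len 14), cursors c1@6 c2@9, authorship ....11.22.....
After op 6 (delete): buffer="dxzxwqwpwxqf" (len 12), cursors c1@5 c2@7, authorship ....1.2.....
After op 7 (add_cursor(11)): buffer="dxzxwqwpwxqf" (len 12), cursors c1@5 c2@7 c3@11, authorship ....1.2.....
After op 8 (insert('b')): buffer="dxzxwbqwbpwxqbf" (len 15), cursors c1@6 c2@9 c3@14, authorship ....11.22....3.
Authorship (.=original, N=cursor N): . . . . 1 1 . 2 2 . . . . 3 .
Index 8: author = 2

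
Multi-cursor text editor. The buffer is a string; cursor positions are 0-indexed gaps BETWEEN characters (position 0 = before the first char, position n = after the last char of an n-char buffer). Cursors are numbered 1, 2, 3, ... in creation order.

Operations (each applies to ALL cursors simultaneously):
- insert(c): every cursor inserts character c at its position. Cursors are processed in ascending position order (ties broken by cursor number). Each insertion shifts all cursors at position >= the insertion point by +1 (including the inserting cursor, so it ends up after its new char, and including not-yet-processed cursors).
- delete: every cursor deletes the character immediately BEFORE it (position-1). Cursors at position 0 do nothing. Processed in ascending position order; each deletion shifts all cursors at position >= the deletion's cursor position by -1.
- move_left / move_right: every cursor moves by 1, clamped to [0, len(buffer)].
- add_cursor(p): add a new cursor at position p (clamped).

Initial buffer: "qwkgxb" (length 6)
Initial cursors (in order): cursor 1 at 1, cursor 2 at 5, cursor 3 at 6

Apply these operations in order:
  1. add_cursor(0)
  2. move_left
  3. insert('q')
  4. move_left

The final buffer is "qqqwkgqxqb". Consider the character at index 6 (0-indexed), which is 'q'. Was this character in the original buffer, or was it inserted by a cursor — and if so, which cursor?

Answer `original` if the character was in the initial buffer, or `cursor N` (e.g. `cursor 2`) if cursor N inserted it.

Answer: cursor 2

Derivation:
After op 1 (add_cursor(0)): buffer="qwkgxb" (len 6), cursors c4@0 c1@1 c2@5 c3@6, authorship ......
After op 2 (move_left): buffer="qwkgxb" (len 6), cursors c1@0 c4@0 c2@4 c3@5, authorship ......
After op 3 (insert('q')): buffer="qqqwkgqxqb" (len 10), cursors c1@2 c4@2 c2@7 c3@9, authorship 14....2.3.
After op 4 (move_left): buffer="qqqwkgqxqb" (len 10), cursors c1@1 c4@1 c2@6 c3@8, authorship 14....2.3.
Authorship (.=original, N=cursor N): 1 4 . . . . 2 . 3 .
Index 6: author = 2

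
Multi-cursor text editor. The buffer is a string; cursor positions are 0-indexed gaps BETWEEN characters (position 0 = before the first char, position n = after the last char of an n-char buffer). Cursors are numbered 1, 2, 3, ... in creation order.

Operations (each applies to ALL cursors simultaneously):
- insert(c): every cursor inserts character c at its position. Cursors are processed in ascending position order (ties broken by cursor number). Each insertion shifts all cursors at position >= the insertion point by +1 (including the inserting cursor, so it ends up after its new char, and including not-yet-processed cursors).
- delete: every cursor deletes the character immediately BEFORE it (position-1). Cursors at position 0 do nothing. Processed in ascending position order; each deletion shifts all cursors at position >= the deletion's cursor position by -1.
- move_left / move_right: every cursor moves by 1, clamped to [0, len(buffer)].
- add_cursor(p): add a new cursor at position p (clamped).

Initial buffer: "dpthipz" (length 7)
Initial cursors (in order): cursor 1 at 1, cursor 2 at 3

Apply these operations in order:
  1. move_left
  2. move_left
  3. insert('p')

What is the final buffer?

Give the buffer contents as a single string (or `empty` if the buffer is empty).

After op 1 (move_left): buffer="dpthipz" (len 7), cursors c1@0 c2@2, authorship .......
After op 2 (move_left): buffer="dpthipz" (len 7), cursors c1@0 c2@1, authorship .......
After op 3 (insert('p')): buffer="pdppthipz" (len 9), cursors c1@1 c2@3, authorship 1.2......

Answer: pdppthipz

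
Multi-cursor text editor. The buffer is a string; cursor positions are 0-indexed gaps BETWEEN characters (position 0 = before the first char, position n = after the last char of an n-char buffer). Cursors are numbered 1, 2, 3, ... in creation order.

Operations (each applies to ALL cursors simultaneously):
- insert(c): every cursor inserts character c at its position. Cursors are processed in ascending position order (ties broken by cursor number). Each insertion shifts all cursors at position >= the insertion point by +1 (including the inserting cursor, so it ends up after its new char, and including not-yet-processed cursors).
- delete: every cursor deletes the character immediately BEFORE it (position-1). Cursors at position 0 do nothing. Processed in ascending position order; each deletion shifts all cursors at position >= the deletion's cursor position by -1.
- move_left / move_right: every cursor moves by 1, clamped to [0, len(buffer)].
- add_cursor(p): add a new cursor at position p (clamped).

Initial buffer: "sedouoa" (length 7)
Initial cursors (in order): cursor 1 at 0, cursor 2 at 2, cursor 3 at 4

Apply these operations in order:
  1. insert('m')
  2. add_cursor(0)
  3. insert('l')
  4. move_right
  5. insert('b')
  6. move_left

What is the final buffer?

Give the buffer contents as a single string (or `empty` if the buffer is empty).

After op 1 (insert('m')): buffer="msemdomuoa" (len 10), cursors c1@1 c2@4 c3@7, authorship 1..2..3...
After op 2 (add_cursor(0)): buffer="msemdomuoa" (len 10), cursors c4@0 c1@1 c2@4 c3@7, authorship 1..2..3...
After op 3 (insert('l')): buffer="lmlsemldomluoa" (len 14), cursors c4@1 c1@3 c2@7 c3@11, authorship 411..22..33...
After op 4 (move_right): buffer="lmlsemldomluoa" (len 14), cursors c4@2 c1@4 c2@8 c3@12, authorship 411..22..33...
After op 5 (insert('b')): buffer="lmblsbemldbomluboa" (len 18), cursors c4@3 c1@6 c2@11 c3@16, authorship 4141.1.22.2.33.3..
After op 6 (move_left): buffer="lmblsbemldbomluboa" (len 18), cursors c4@2 c1@5 c2@10 c3@15, authorship 4141.1.22.2.33.3..

Answer: lmblsbemldbomluboa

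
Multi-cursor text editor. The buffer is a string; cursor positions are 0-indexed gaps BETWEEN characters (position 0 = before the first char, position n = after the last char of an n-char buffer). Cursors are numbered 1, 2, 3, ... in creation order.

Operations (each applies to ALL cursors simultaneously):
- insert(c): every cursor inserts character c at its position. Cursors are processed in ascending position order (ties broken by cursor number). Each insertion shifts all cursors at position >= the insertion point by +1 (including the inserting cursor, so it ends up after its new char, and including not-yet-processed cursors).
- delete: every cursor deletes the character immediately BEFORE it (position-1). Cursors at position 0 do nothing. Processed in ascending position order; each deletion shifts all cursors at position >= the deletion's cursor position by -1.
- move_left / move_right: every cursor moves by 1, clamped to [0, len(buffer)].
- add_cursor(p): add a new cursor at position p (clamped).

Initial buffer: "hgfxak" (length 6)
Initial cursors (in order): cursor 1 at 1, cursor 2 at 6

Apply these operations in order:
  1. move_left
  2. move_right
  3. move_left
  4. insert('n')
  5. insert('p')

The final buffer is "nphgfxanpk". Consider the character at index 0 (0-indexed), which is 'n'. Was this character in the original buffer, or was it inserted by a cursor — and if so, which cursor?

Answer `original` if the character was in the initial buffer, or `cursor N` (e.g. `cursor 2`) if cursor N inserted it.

After op 1 (move_left): buffer="hgfxak" (len 6), cursors c1@0 c2@5, authorship ......
After op 2 (move_right): buffer="hgfxak" (len 6), cursors c1@1 c2@6, authorship ......
After op 3 (move_left): buffer="hgfxak" (len 6), cursors c1@0 c2@5, authorship ......
After op 4 (insert('n')): buffer="nhgfxank" (len 8), cursors c1@1 c2@7, authorship 1.....2.
After op 5 (insert('p')): buffer="nphgfxanpk" (len 10), cursors c1@2 c2@9, authorship 11.....22.
Authorship (.=original, N=cursor N): 1 1 . . . . . 2 2 .
Index 0: author = 1

Answer: cursor 1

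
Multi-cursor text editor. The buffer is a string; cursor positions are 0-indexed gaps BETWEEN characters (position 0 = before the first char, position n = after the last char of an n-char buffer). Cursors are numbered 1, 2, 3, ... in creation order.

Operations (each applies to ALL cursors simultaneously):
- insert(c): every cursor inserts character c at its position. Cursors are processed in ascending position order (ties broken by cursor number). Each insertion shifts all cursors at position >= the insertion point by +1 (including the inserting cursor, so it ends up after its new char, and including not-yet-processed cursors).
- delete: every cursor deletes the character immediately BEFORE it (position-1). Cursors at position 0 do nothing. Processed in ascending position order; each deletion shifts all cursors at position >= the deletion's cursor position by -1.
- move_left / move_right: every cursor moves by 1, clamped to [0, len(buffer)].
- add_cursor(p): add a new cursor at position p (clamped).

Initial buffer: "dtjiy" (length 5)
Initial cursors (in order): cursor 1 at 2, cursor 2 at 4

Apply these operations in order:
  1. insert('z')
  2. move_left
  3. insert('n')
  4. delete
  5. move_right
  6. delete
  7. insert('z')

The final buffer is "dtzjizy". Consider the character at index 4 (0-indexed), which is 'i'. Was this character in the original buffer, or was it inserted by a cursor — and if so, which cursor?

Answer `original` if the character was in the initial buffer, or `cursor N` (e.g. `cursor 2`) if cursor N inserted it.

Answer: original

Derivation:
After op 1 (insert('z')): buffer="dtzjizy" (len 7), cursors c1@3 c2@6, authorship ..1..2.
After op 2 (move_left): buffer="dtzjizy" (len 7), cursors c1@2 c2@5, authorship ..1..2.
After op 3 (insert('n')): buffer="dtnzjinzy" (len 9), cursors c1@3 c2@7, authorship ..11..22.
After op 4 (delete): buffer="dtzjizy" (len 7), cursors c1@2 c2@5, authorship ..1..2.
After op 5 (move_right): buffer="dtzjizy" (len 7), cursors c1@3 c2@6, authorship ..1..2.
After op 6 (delete): buffer="dtjiy" (len 5), cursors c1@2 c2@4, authorship .....
After op 7 (insert('z')): buffer="dtzjizy" (len 7), cursors c1@3 c2@6, authorship ..1..2.
Authorship (.=original, N=cursor N): . . 1 . . 2 .
Index 4: author = original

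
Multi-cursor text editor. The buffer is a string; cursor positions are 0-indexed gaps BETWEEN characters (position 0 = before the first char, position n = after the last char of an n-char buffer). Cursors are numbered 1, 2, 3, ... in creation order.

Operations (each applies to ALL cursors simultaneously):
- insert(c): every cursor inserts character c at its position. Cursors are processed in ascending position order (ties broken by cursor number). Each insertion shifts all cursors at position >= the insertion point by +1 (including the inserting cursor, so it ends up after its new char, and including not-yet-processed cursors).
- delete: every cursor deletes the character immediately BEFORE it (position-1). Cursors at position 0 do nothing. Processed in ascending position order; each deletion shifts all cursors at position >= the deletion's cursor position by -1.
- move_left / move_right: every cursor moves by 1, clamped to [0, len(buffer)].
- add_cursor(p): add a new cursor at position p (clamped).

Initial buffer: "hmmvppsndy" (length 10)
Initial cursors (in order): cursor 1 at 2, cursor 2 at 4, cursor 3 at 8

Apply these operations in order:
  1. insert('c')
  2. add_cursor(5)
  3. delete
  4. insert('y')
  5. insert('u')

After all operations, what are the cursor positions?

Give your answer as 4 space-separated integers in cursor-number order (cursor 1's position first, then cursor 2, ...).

Answer: 4 9 15 9

Derivation:
After op 1 (insert('c')): buffer="hmcmvcppsncdy" (len 13), cursors c1@3 c2@6 c3@11, authorship ..1..2....3..
After op 2 (add_cursor(5)): buffer="hmcmvcppsncdy" (len 13), cursors c1@3 c4@5 c2@6 c3@11, authorship ..1..2....3..
After op 3 (delete): buffer="hmmppsndy" (len 9), cursors c1@2 c2@3 c4@3 c3@7, authorship .........
After op 4 (insert('y')): buffer="hmymyyppsnydy" (len 13), cursors c1@3 c2@6 c4@6 c3@11, authorship ..1.24....3..
After op 5 (insert('u')): buffer="hmyumyyuuppsnyudy" (len 17), cursors c1@4 c2@9 c4@9 c3@15, authorship ..11.2424....33..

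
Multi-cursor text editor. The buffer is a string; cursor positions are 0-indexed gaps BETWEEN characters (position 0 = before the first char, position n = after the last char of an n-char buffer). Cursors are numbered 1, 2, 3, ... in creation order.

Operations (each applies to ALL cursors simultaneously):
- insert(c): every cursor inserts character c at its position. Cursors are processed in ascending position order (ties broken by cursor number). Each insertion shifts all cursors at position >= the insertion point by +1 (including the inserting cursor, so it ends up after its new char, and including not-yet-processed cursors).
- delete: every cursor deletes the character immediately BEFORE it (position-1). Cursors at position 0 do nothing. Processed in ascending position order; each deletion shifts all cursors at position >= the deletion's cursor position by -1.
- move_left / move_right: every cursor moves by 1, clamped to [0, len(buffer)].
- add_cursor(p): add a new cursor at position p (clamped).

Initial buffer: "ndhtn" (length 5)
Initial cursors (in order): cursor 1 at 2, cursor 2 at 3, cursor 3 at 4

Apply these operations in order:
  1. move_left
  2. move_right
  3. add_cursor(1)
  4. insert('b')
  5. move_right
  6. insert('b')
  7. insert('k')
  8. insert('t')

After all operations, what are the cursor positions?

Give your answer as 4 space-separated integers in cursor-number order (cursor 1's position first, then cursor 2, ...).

After op 1 (move_left): buffer="ndhtn" (len 5), cursors c1@1 c2@2 c3@3, authorship .....
After op 2 (move_right): buffer="ndhtn" (len 5), cursors c1@2 c2@3 c3@4, authorship .....
After op 3 (add_cursor(1)): buffer="ndhtn" (len 5), cursors c4@1 c1@2 c2@3 c3@4, authorship .....
After op 4 (insert('b')): buffer="nbdbhbtbn" (len 9), cursors c4@2 c1@4 c2@6 c3@8, authorship .4.1.2.3.
After op 5 (move_right): buffer="nbdbhbtbn" (len 9), cursors c4@3 c1@5 c2@7 c3@9, authorship .4.1.2.3.
After op 6 (insert('b')): buffer="nbdbbhbbtbbnb" (len 13), cursors c4@4 c1@7 c2@10 c3@13, authorship .4.41.12.23.3
After op 7 (insert('k')): buffer="nbdbkbhbkbtbkbnbk" (len 17), cursors c4@5 c1@9 c2@13 c3@17, authorship .4.441.112.223.33
After op 8 (insert('t')): buffer="nbdbktbhbktbtbktbnbkt" (len 21), cursors c4@6 c1@11 c2@16 c3@21, authorship .4.4441.1112.2223.333

Answer: 11 16 21 6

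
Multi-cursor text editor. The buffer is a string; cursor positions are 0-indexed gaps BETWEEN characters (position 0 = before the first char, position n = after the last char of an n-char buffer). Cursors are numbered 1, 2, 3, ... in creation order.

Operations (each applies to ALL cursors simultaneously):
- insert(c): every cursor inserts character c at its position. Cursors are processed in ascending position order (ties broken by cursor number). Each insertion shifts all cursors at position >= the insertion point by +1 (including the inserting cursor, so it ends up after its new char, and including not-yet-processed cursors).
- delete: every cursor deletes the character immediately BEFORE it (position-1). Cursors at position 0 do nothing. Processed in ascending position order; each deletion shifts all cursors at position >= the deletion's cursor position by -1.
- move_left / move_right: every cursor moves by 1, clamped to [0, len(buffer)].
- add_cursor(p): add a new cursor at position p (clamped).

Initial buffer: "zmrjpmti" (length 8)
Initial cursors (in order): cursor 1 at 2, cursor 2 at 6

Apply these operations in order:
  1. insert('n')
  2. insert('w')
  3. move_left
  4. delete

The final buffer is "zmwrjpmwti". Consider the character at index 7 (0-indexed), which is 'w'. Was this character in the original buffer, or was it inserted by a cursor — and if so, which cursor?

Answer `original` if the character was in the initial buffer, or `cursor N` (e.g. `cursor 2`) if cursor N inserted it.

Answer: cursor 2

Derivation:
After op 1 (insert('n')): buffer="zmnrjpmnti" (len 10), cursors c1@3 c2@8, authorship ..1....2..
After op 2 (insert('w')): buffer="zmnwrjpmnwti" (len 12), cursors c1@4 c2@10, authorship ..11....22..
After op 3 (move_left): buffer="zmnwrjpmnwti" (len 12), cursors c1@3 c2@9, authorship ..11....22..
After op 4 (delete): buffer="zmwrjpmwti" (len 10), cursors c1@2 c2@7, authorship ..1....2..
Authorship (.=original, N=cursor N): . . 1 . . . . 2 . .
Index 7: author = 2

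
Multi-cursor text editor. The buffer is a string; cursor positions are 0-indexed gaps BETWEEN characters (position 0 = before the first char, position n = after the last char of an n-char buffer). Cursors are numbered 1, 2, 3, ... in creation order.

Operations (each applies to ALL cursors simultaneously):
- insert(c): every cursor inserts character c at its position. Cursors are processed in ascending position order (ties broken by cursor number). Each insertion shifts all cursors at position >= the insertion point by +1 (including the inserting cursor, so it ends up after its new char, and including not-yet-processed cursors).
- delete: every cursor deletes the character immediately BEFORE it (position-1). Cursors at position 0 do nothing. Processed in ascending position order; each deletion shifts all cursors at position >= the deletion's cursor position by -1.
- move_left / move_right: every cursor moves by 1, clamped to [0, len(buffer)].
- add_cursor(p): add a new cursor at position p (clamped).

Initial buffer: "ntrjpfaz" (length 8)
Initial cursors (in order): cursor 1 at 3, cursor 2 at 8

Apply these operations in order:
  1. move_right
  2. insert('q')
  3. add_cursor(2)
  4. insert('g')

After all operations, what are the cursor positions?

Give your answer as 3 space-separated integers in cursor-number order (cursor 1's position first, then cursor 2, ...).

Answer: 7 13 3

Derivation:
After op 1 (move_right): buffer="ntrjpfaz" (len 8), cursors c1@4 c2@8, authorship ........
After op 2 (insert('q')): buffer="ntrjqpfazq" (len 10), cursors c1@5 c2@10, authorship ....1....2
After op 3 (add_cursor(2)): buffer="ntrjqpfazq" (len 10), cursors c3@2 c1@5 c2@10, authorship ....1....2
After op 4 (insert('g')): buffer="ntgrjqgpfazqg" (len 13), cursors c3@3 c1@7 c2@13, authorship ..3..11....22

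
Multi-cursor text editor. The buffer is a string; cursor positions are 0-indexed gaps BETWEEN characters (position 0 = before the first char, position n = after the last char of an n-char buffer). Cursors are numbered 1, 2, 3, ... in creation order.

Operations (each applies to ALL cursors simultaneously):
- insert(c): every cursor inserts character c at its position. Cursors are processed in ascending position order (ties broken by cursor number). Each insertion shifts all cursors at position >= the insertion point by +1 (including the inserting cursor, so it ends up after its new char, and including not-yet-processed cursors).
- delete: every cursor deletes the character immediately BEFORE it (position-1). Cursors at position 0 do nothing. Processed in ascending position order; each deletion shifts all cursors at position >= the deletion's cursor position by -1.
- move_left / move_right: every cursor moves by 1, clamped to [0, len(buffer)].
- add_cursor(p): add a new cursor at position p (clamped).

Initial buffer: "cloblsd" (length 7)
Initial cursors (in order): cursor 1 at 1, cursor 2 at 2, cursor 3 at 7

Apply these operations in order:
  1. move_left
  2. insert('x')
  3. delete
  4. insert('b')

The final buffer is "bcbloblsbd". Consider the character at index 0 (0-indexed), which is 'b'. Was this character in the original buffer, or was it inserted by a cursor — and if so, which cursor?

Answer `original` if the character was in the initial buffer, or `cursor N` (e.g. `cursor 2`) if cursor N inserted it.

After op 1 (move_left): buffer="cloblsd" (len 7), cursors c1@0 c2@1 c3@6, authorship .......
After op 2 (insert('x')): buffer="xcxloblsxd" (len 10), cursors c1@1 c2@3 c3@9, authorship 1.2.....3.
After op 3 (delete): buffer="cloblsd" (len 7), cursors c1@0 c2@1 c3@6, authorship .......
After op 4 (insert('b')): buffer="bcbloblsbd" (len 10), cursors c1@1 c2@3 c3@9, authorship 1.2.....3.
Authorship (.=original, N=cursor N): 1 . 2 . . . . . 3 .
Index 0: author = 1

Answer: cursor 1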